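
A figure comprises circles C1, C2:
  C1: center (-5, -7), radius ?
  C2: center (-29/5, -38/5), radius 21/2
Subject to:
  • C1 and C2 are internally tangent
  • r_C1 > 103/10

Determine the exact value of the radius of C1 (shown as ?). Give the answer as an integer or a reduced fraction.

1. [int C1,C2]  r_C1² − 21r_C1 + 437/4 = 0  ⇒  r_C1 = 19/2 or 23/2
2. given r_C1 > 103/10: keep 23/2

23/2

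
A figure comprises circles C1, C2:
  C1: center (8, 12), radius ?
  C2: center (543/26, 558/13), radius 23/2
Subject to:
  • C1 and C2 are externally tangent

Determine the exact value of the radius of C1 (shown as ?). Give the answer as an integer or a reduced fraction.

1. [ext C1·C2]  r_C1² + 23r_C1 − 990 = 0  ⇒  r_C1 = 22 (r>0 drops 1)

22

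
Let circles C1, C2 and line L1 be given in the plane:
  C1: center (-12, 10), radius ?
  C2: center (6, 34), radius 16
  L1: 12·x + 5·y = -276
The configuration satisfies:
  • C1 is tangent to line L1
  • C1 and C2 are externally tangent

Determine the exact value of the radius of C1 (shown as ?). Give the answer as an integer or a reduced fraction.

1. [C1‖L1]  r_C1² − 196 = 0  ⇒  r_C1 = 14 (r>0 drops 1)
2. [ext C1·C2]  r_C1² + 32r_C1 − 644 = 0  ⇒  r_C1 = 14 (r>0 drops 1)

14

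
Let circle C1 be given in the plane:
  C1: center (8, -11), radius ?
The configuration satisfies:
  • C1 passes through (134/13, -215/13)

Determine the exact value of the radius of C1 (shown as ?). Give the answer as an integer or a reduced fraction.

1. [C1∋P]  r_C1² − 36 = 0  ⇒  r_C1 = 6 (r>0 drops 1)

6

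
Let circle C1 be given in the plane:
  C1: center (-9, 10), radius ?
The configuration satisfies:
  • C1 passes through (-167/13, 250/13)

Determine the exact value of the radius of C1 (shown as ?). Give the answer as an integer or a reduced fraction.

10

1. [C1∋P]  r_C1² − 100 = 0  ⇒  r_C1 = 10 (r>0 drops 1)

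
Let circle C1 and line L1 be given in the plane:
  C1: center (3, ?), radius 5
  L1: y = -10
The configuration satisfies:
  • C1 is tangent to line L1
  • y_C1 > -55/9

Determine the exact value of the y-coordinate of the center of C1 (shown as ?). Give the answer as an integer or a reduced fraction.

-5

1. [C1‖L1]  y_C1² + 20y_C1 + 75 = 0  ⇒  y_C1 = -15 or -5
2. given y_C1 > -55/9: keep -5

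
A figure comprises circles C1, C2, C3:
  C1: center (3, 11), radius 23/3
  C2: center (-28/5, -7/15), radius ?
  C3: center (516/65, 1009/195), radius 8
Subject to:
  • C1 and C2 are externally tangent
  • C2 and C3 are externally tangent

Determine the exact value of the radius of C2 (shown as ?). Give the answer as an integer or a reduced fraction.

1. [ext C1·C2]  r_C2² + (46/3)r_C2 − 440/3 = 0  ⇒  r_C2 = 20/3 (r>0 drops 1)
2. [ext C2·C3]  r_C2² + 16r_C2 − 1360/9 = 0  ⇒  r_C2 = 20/3 (r>0 drops 1)

20/3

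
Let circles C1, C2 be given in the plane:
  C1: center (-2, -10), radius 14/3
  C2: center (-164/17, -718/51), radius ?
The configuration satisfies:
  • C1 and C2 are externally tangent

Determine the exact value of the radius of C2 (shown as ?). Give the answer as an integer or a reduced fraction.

4

1. [ext C1·C2]  r_C2² + (28/3)r_C2 − 160/3 = 0  ⇒  r_C2 = 4 (r>0 drops 1)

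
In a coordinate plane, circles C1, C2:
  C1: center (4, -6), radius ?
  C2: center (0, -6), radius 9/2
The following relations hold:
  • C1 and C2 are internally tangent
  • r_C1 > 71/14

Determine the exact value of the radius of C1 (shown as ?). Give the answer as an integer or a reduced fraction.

1. [int C1,C2]  r_C1² − 9r_C1 + 17/4 = 0  ⇒  r_C1 = 1/2 or 17/2
2. given r_C1 > 71/14: keep 17/2

17/2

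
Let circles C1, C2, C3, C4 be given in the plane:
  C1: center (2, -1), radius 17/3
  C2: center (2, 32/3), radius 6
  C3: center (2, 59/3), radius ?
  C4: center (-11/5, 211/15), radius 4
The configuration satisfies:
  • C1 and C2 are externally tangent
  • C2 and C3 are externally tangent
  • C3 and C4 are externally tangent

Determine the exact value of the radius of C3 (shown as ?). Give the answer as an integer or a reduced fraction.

3

1. [ext C2·C3]  r_C3² + 12r_C3 − 45 = 0  ⇒  r_C3 = 3 (r>0 drops 1)
2. [ext C3·C4]  r_C3² + 8r_C3 − 33 = 0  ⇒  r_C3 = 3 (r>0 drops 1)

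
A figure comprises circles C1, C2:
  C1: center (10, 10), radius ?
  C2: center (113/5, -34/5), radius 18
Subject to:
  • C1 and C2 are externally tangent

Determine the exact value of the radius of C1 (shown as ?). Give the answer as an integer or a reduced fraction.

3

1. [ext C1·C2]  r_C1² + 36r_C1 − 117 = 0  ⇒  r_C1 = 3 (r>0 drops 1)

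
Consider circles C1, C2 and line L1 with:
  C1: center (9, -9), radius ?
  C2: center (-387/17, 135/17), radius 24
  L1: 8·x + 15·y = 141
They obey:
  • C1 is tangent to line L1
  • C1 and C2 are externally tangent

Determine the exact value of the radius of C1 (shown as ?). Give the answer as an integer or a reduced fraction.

1. [C1‖L1]  r_C1² − 144 = 0  ⇒  r_C1 = 12 (r>0 drops 1)
2. [ext C1·C2]  r_C1² + 48r_C1 − 720 = 0  ⇒  r_C1 = 12 (r>0 drops 1)

12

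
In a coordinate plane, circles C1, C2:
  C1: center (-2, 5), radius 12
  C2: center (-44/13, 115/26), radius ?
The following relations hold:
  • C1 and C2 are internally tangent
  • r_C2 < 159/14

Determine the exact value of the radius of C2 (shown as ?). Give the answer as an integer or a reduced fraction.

1. [int C1,C2]  r_C2² − 24r_C2 + 567/4 = 0  ⇒  r_C2 = 21/2 or 27/2
2. given r_C2 < 159/14: keep 21/2

21/2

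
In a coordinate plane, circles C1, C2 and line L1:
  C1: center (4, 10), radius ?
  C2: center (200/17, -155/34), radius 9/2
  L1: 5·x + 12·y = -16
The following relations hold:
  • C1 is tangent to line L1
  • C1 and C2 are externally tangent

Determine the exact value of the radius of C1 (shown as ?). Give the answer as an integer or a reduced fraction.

12

1. [C1‖L1]  r_C1² − 144 = 0  ⇒  r_C1 = 12 (r>0 drops 1)
2. [ext C1·C2]  r_C1² + 9r_C1 − 252 = 0  ⇒  r_C1 = 12 (r>0 drops 1)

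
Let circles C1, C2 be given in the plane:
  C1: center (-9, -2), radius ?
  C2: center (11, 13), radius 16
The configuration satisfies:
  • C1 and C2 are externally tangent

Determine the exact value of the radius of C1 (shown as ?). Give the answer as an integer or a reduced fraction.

9

1. [ext C1·C2]  r_C1² + 32r_C1 − 369 = 0  ⇒  r_C1 = 9 (r>0 drops 1)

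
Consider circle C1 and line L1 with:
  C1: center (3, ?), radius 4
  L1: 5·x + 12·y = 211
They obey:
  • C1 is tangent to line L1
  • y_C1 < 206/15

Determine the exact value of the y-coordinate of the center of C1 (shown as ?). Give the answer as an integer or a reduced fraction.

1. [C1‖L1]  y_C1² − (98/3)y_C1 + 248 = 0  ⇒  y_C1 = 12 or 62/3
2. given y_C1 < 206/15: keep 12

12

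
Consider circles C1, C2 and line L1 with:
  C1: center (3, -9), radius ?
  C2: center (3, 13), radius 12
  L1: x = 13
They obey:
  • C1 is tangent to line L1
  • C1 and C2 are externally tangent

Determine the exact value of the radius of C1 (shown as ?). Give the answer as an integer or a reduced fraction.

10

1. [C1‖L1]  r_C1² − 100 = 0  ⇒  r_C1 = 10 (r>0 drops 1)
2. [ext C1·C2]  r_C1² + 24r_C1 − 340 = 0  ⇒  r_C1 = 10 (r>0 drops 1)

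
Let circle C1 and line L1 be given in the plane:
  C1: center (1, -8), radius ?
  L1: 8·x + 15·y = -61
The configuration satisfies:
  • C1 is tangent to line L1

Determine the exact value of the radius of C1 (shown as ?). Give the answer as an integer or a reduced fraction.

1. [C1‖L1]  r_C1² − 9 = 0  ⇒  r_C1 = 3 (r>0 drops 1)

3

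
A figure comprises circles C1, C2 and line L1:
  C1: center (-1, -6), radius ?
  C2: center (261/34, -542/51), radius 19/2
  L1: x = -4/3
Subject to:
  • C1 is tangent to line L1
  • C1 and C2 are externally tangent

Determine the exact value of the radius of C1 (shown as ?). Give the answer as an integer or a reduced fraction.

1. [C1‖L1]  r_C1² − 1/9 = 0  ⇒  r_C1 = 1/3 (r>0 drops 1)
2. [ext C1·C2]  r_C1² + 19r_C1 − 58/9 = 0  ⇒  r_C1 = 1/3 (r>0 drops 1)

1/3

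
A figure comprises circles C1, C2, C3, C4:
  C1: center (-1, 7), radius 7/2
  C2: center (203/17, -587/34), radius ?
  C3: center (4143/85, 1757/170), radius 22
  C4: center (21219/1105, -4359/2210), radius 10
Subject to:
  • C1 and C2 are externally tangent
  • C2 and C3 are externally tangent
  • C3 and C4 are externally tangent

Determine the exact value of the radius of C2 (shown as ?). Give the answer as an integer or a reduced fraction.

24

1. [ext C1·C2]  r_C2² + 7r_C2 − 744 = 0  ⇒  r_C2 = 24 (r>0 drops 1)
2. [ext C2·C3]  r_C2² + 44r_C2 − 1632 = 0  ⇒  r_C2 = 24 (r>0 drops 1)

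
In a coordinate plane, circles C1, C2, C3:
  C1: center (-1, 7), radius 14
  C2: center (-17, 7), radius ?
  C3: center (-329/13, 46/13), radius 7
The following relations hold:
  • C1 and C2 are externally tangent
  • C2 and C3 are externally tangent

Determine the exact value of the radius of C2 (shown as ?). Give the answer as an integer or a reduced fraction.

1. [ext C1·C2]  r_C2² + 28r_C2 − 60 = 0  ⇒  r_C2 = 2 (r>0 drops 1)
2. [ext C2·C3]  r_C2² + 14r_C2 − 32 = 0  ⇒  r_C2 = 2 (r>0 drops 1)

2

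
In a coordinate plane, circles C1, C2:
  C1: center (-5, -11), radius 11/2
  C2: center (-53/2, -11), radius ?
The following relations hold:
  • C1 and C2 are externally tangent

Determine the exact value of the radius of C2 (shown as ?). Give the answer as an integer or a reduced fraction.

16

1. [ext C1·C2]  r_C2² + 11r_C2 − 432 = 0  ⇒  r_C2 = 16 (r>0 drops 1)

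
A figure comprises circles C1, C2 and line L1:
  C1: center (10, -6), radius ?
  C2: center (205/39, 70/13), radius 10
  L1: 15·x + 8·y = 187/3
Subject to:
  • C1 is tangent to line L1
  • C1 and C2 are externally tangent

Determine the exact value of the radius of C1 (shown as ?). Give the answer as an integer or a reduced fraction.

7/3

1. [C1‖L1]  r_C1² − 49/9 = 0  ⇒  r_C1 = 7/3 (r>0 drops 1)
2. [ext C1·C2]  r_C1² + 20r_C1 − 469/9 = 0  ⇒  r_C1 = 7/3 (r>0 drops 1)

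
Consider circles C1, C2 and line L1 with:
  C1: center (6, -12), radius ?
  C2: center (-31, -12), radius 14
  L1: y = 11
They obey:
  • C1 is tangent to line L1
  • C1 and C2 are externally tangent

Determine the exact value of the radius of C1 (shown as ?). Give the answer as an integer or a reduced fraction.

1. [C1‖L1]  r_C1² − 529 = 0  ⇒  r_C1 = 23 (r>0 drops 1)
2. [ext C1·C2]  r_C1² + 28r_C1 − 1173 = 0  ⇒  r_C1 = 23 (r>0 drops 1)

23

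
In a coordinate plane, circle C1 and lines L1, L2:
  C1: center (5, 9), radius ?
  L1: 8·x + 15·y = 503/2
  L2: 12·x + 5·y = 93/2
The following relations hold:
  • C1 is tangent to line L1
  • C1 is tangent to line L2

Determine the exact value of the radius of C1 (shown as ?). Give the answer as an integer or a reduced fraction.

1. [C1‖L1]  r_C1² − 81/4 = 0  ⇒  r_C1 = 9/2 (r>0 drops 1)
2. [C1‖L2]  r_C1² − 81/4 = 0  ⇒  r_C1 = 9/2 (r>0 drops 1)

9/2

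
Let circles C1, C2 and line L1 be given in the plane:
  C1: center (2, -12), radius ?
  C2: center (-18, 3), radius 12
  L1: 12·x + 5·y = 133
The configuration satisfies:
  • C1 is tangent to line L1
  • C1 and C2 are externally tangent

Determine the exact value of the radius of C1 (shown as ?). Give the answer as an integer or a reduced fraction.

13

1. [C1‖L1]  r_C1² − 169 = 0  ⇒  r_C1 = 13 (r>0 drops 1)
2. [ext C1·C2]  r_C1² + 24r_C1 − 481 = 0  ⇒  r_C1 = 13 (r>0 drops 1)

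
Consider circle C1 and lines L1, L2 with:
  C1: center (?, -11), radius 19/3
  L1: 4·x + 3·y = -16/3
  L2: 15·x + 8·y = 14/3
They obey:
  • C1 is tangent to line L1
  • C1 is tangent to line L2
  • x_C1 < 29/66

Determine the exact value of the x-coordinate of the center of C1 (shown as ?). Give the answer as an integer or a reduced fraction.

-1

1. [C1‖L1]  x_C1² − (83/6)x_C1 − 89/6 = 0  ⇒  x_C1 = -1 or 89/6
2. [C1‖L2]  x_C1² − (556/45)x_C1 − 601/45 = 0  ⇒  x_C1 = -1 or 601/45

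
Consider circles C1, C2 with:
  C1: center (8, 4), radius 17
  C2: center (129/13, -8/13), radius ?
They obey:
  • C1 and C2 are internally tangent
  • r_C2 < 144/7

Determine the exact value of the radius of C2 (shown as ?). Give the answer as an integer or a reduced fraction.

1. [int C1,C2]  r_C2² − 34r_C2 + 264 = 0  ⇒  r_C2 = 12 or 22
2. given r_C2 < 144/7: keep 12

12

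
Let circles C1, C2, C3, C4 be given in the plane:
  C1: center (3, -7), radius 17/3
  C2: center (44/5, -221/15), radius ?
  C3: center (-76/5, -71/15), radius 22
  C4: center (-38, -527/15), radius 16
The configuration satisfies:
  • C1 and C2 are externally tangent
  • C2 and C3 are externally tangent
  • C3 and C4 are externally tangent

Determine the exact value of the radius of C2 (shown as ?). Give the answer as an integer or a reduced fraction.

4

1. [ext C1·C2]  r_C2² + (34/3)r_C2 − 184/3 = 0  ⇒  r_C2 = 4 (r>0 drops 1)
2. [ext C2·C3]  r_C2² + 44r_C2 − 192 = 0  ⇒  r_C2 = 4 (r>0 drops 1)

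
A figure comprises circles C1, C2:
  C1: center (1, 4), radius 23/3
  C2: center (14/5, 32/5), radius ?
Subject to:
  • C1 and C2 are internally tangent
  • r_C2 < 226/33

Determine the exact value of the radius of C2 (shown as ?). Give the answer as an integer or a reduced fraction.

14/3

1. [int C1,C2]  r_C2² − (46/3)r_C2 + 448/9 = 0  ⇒  r_C2 = 14/3 or 32/3
2. given r_C2 < 226/33: keep 14/3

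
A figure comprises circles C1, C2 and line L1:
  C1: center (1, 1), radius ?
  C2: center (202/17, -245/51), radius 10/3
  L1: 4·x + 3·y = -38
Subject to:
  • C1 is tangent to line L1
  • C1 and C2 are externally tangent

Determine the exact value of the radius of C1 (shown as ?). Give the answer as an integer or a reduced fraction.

1. [C1‖L1]  r_C1² − 81 = 0  ⇒  r_C1 = 9 (r>0 drops 1)
2. [ext C1·C2]  r_C1² + (20/3)r_C1 − 141 = 0  ⇒  r_C1 = 9 (r>0 drops 1)

9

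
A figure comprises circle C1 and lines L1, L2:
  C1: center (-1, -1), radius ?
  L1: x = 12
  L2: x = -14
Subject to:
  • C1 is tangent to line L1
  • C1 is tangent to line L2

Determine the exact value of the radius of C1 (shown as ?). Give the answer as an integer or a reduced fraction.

1. [C1‖L1]  r_C1² − 169 = 0  ⇒  r_C1 = 13 (r>0 drops 1)
2. [C1‖L2]  r_C1² − 169 = 0  ⇒  r_C1 = 13 (r>0 drops 1)

13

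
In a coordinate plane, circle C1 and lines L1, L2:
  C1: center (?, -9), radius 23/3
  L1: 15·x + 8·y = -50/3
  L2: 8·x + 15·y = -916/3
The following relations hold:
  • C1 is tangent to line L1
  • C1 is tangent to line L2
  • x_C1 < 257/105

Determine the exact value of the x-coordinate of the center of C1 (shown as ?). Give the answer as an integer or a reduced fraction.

-5

1. [C1‖L1]  x_C1² − (332/45)x_C1 − 557/9 = 0  ⇒  x_C1 = -5 or 557/45
2. [C1‖L2]  x_C1² + (511/12)x_C1 + 2255/12 = 0  ⇒  x_C1 = -451/12 or -5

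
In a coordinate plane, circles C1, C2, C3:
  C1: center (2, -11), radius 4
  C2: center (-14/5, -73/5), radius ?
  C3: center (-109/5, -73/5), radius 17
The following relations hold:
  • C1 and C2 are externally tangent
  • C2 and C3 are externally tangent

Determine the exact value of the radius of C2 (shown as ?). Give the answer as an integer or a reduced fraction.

2

1. [ext C1·C2]  r_C2² + 8r_C2 − 20 = 0  ⇒  r_C2 = 2 (r>0 drops 1)
2. [ext C2·C3]  r_C2² + 34r_C2 − 72 = 0  ⇒  r_C2 = 2 (r>0 drops 1)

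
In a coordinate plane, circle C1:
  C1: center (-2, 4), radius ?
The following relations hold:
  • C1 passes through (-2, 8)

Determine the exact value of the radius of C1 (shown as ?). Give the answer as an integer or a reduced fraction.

4

1. [C1∋P]  r_C1² − 16 = 0  ⇒  r_C1 = 4 (r>0 drops 1)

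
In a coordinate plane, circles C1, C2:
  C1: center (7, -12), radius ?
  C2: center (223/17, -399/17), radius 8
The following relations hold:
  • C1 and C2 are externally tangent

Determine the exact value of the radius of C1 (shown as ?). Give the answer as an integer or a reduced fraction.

1. [ext C1·C2]  r_C1² + 16r_C1 − 105 = 0  ⇒  r_C1 = 5 (r>0 drops 1)

5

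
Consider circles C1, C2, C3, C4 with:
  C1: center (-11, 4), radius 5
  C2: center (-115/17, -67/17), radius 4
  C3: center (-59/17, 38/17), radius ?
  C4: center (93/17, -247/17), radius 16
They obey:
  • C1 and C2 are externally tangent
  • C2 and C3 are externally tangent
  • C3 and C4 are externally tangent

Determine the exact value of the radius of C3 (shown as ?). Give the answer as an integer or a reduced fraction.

3

1. [ext C2·C3]  r_C3² + 8r_C3 − 33 = 0  ⇒  r_C3 = 3 (r>0 drops 1)
2. [ext C3·C4]  r_C3² + 32r_C3 − 105 = 0  ⇒  r_C3 = 3 (r>0 drops 1)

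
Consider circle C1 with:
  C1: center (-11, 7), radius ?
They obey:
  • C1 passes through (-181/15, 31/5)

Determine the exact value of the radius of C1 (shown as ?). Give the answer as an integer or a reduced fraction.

4/3

1. [C1∋P]  r_C1² − 16/9 = 0  ⇒  r_C1 = 4/3 (r>0 drops 1)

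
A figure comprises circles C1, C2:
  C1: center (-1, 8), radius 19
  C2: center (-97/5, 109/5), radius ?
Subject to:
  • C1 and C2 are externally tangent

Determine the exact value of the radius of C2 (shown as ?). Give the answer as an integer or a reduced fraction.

4

1. [ext C1·C2]  r_C2² + 38r_C2 − 168 = 0  ⇒  r_C2 = 4 (r>0 drops 1)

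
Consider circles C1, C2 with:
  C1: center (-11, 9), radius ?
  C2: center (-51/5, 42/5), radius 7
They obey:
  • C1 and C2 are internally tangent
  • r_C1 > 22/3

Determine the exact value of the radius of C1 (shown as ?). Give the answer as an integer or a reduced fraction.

8

1. [int C1,C2]  r_C1² − 14r_C1 + 48 = 0  ⇒  r_C1 = 6 or 8
2. given r_C1 > 22/3: keep 8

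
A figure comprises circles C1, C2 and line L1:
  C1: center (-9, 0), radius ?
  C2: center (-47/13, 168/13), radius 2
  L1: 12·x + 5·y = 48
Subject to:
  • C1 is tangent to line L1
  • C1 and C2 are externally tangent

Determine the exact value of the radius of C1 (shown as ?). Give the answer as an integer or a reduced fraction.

1. [C1‖L1]  r_C1² − 144 = 0  ⇒  r_C1 = 12 (r>0 drops 1)
2. [ext C1·C2]  r_C1² + 4r_C1 − 192 = 0  ⇒  r_C1 = 12 (r>0 drops 1)

12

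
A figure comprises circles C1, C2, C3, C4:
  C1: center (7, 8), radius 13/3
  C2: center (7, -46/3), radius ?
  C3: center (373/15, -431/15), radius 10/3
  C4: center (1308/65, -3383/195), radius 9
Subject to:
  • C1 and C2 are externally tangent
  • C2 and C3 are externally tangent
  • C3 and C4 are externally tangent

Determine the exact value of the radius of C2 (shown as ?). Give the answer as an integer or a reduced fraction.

1. [ext C1·C2]  r_C2² + (26/3)r_C2 − 1577/3 = 0  ⇒  r_C2 = 19 (r>0 drops 1)
2. [ext C2·C3]  r_C2² + (20/3)r_C2 − 1463/3 = 0  ⇒  r_C2 = 19 (r>0 drops 1)

19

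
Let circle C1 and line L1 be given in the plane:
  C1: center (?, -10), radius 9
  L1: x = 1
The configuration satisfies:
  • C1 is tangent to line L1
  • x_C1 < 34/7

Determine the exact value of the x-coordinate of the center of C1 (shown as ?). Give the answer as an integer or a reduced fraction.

-8

1. [C1‖L1]  x_C1² − 2x_C1 − 80 = 0  ⇒  x_C1 = -8 or 10
2. given x_C1 < 34/7: keep -8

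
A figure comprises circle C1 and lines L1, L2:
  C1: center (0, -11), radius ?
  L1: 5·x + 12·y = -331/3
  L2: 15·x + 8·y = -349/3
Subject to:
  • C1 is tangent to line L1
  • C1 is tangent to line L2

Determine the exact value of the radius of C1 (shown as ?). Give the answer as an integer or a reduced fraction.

1. [C1‖L1]  r_C1² − 25/9 = 0  ⇒  r_C1 = 5/3 (r>0 drops 1)
2. [C1‖L2]  r_C1² − 25/9 = 0  ⇒  r_C1 = 5/3 (r>0 drops 1)

5/3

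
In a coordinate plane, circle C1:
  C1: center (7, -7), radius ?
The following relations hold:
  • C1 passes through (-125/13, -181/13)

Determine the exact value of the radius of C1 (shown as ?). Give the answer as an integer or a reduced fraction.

1. [C1∋P]  r_C1² − 324 = 0  ⇒  r_C1 = 18 (r>0 drops 1)

18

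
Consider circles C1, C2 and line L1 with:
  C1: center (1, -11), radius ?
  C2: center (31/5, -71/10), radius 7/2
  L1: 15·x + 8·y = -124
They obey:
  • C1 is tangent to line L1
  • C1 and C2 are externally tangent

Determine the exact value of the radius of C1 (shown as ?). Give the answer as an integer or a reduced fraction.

1. [C1‖L1]  r_C1² − 9 = 0  ⇒  r_C1 = 3 (r>0 drops 1)
2. [ext C1·C2]  r_C1² + 7r_C1 − 30 = 0  ⇒  r_C1 = 3 (r>0 drops 1)

3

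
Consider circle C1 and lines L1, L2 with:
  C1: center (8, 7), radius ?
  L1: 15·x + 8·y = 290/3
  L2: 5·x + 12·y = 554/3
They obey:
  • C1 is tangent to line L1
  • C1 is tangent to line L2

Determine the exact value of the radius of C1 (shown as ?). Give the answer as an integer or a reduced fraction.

1. [C1‖L1]  r_C1² − 196/9 = 0  ⇒  r_C1 = 14/3 (r>0 drops 1)
2. [C1‖L2]  r_C1² − 196/9 = 0  ⇒  r_C1 = 14/3 (r>0 drops 1)

14/3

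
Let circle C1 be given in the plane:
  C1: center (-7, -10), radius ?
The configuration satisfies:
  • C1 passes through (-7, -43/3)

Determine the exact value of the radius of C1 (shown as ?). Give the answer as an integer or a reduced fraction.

1. [C1∋P]  r_C1² − 169/9 = 0  ⇒  r_C1 = 13/3 (r>0 drops 1)

13/3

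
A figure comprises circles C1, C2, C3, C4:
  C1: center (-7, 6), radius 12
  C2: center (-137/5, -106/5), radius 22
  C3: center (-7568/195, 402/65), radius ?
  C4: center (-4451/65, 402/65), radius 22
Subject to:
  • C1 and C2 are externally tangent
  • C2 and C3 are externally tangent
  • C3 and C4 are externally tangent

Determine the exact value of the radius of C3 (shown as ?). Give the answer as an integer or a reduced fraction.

23/3

1. [ext C2·C3]  r_C3² + 44r_C3 − 3565/9 = 0  ⇒  r_C3 = 23/3 (r>0 drops 1)
2. [ext C3·C4]  r_C3² + 44r_C3 − 3565/9 = 0  ⇒  r_C3 = 23/3 (r>0 drops 1)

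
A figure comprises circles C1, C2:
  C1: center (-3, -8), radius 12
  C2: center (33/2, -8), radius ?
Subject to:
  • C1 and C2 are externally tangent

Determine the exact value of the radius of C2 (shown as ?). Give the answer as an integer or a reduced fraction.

15/2

1. [ext C1·C2]  r_C2² + 24r_C2 − 945/4 = 0  ⇒  r_C2 = 15/2 (r>0 drops 1)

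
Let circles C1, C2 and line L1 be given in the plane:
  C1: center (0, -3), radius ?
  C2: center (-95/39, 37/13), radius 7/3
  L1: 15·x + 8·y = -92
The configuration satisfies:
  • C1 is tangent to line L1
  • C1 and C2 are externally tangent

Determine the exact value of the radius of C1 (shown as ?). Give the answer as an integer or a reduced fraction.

4

1. [C1‖L1]  r_C1² − 16 = 0  ⇒  r_C1 = 4 (r>0 drops 1)
2. [ext C1·C2]  r_C1² + (14/3)r_C1 − 104/3 = 0  ⇒  r_C1 = 4 (r>0 drops 1)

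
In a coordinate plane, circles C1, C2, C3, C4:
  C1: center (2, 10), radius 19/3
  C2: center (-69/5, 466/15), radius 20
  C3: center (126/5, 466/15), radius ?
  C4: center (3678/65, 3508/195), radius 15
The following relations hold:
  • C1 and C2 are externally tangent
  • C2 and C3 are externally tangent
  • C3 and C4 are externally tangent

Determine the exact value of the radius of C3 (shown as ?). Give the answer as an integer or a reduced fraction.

19

1. [ext C2·C3]  r_C3² + 40r_C3 − 1121 = 0  ⇒  r_C3 = 19 (r>0 drops 1)
2. [ext C3·C4]  r_C3² + 30r_C3 − 931 = 0  ⇒  r_C3 = 19 (r>0 drops 1)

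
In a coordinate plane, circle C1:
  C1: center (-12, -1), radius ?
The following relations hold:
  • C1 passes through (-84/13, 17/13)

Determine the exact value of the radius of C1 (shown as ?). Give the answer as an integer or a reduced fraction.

1. [C1∋P]  r_C1² − 36 = 0  ⇒  r_C1 = 6 (r>0 drops 1)

6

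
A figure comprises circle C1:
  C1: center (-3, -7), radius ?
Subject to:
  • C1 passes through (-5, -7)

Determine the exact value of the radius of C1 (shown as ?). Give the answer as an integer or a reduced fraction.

1. [C1∋P]  r_C1² − 4 = 0  ⇒  r_C1 = 2 (r>0 drops 1)

2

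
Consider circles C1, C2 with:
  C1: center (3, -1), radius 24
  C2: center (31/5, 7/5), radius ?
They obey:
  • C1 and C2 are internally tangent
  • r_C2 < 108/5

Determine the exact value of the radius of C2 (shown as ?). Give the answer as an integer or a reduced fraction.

1. [int C1,C2]  r_C2² − 48r_C2 + 560 = 0  ⇒  r_C2 = 20 or 28
2. given r_C2 < 108/5: keep 20

20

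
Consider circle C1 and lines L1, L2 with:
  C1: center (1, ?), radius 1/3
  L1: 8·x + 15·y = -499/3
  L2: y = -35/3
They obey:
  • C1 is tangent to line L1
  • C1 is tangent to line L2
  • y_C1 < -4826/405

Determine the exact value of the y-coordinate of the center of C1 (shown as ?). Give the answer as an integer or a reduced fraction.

-12

1. [C1‖L1]  y_C1² + (1046/45)y_C1 + 2024/15 = 0  ⇒  y_C1 = -12 or -506/45
2. [C1‖L2]  y_C1² + (70/3)y_C1 + 136 = 0  ⇒  y_C1 = -12 or -34/3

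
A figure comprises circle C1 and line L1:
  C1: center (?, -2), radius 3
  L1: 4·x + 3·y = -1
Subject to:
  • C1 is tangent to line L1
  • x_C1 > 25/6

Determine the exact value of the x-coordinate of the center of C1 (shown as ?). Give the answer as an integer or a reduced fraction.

1. [C1‖L1]  x_C1² − (5/2)x_C1 − 25/2 = 0  ⇒  x_C1 = -5/2 or 5
2. given x_C1 > 25/6: keep 5

5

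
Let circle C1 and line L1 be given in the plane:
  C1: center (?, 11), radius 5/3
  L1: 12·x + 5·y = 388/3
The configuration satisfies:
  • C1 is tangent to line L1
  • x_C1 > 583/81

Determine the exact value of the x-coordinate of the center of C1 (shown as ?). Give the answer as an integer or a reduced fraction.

8

1. [C1‖L1]  x_C1² − (223/18)x_C1 + 316/9 = 0  ⇒  x_C1 = 79/18 or 8
2. given x_C1 > 583/81: keep 8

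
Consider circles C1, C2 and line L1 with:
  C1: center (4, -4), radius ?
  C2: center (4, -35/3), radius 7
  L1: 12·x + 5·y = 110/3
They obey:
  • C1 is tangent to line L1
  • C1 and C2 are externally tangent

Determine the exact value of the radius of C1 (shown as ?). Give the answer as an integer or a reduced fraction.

1. [C1‖L1]  r_C1² − 4/9 = 0  ⇒  r_C1 = 2/3 (r>0 drops 1)
2. [ext C1·C2]  r_C1² + 14r_C1 − 88/9 = 0  ⇒  r_C1 = 2/3 (r>0 drops 1)

2/3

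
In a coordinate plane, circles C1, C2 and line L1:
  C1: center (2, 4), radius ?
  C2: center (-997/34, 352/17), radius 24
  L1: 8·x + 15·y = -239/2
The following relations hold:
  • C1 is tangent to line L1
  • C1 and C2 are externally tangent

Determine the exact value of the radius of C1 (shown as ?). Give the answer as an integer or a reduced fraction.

1. [C1‖L1]  r_C1² − 529/4 = 0  ⇒  r_C1 = 23/2 (r>0 drops 1)
2. [ext C1·C2]  r_C1² + 48r_C1 − 2737/4 = 0  ⇒  r_C1 = 23/2 (r>0 drops 1)

23/2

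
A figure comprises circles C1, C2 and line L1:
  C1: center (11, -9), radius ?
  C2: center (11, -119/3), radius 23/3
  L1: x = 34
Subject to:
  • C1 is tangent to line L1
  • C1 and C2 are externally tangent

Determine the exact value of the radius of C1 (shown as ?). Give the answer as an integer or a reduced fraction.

1. [C1‖L1]  r_C1² − 529 = 0  ⇒  r_C1 = 23 (r>0 drops 1)
2. [ext C1·C2]  r_C1² + (46/3)r_C1 − 2645/3 = 0  ⇒  r_C1 = 23 (r>0 drops 1)

23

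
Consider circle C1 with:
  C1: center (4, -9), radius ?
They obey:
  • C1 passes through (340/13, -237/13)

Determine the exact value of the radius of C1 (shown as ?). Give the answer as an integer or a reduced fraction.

1. [C1∋P]  r_C1² − 576 = 0  ⇒  r_C1 = 24 (r>0 drops 1)

24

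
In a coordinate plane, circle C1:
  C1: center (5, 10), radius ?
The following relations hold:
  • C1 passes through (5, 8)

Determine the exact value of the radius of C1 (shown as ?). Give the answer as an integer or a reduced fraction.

1. [C1∋P]  r_C1² − 4 = 0  ⇒  r_C1 = 2 (r>0 drops 1)

2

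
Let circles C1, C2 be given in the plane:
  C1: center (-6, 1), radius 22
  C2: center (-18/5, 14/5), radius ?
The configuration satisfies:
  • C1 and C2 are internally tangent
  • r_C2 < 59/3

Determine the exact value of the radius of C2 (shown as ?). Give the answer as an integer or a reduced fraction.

19

1. [int C1,C2]  r_C2² − 44r_C2 + 475 = 0  ⇒  r_C2 = 19 or 25
2. given r_C2 < 59/3: keep 19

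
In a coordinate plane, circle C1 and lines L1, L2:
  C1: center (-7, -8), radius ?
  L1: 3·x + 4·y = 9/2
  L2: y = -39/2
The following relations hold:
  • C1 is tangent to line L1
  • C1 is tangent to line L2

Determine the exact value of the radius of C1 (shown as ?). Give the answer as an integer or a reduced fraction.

1. [C1‖L1]  r_C1² − 529/4 = 0  ⇒  r_C1 = 23/2 (r>0 drops 1)
2. [C1‖L2]  r_C1² − 529/4 = 0  ⇒  r_C1 = 23/2 (r>0 drops 1)

23/2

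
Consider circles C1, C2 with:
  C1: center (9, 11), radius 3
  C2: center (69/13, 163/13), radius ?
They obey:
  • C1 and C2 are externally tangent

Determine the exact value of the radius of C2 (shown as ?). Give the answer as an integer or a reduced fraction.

1. [ext C1·C2]  r_C2² + 6r_C2 − 7 = 0  ⇒  r_C2 = 1 (r>0 drops 1)

1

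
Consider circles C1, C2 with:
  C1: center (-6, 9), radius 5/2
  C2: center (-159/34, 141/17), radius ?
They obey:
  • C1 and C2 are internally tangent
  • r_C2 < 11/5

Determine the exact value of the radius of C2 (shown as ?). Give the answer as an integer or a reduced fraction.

1. [int C1,C2]  r_C2² − 5r_C2 + 4 = 0  ⇒  r_C2 = 1 or 4
2. given r_C2 < 11/5: keep 1

1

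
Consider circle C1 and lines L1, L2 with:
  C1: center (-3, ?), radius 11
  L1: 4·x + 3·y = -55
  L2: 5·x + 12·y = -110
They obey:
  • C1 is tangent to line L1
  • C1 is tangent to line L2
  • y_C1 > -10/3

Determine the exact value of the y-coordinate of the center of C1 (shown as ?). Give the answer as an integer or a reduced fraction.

1. [C1‖L1]  y_C1² + (86/3)y_C1 − 392/3 = 0  ⇒  y_C1 = -98/3 or 4
2. [C1‖L2]  y_C1² + (95/6)y_C1 − 238/3 = 0  ⇒  y_C1 = -119/6 or 4

4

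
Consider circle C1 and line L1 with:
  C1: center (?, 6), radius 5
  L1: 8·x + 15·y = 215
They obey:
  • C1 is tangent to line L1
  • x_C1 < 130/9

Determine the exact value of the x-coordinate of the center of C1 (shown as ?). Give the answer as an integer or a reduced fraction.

5

1. [C1‖L1]  x_C1² − (125/4)x_C1 + 525/4 = 0  ⇒  x_C1 = 5 or 105/4
2. given x_C1 < 130/9: keep 5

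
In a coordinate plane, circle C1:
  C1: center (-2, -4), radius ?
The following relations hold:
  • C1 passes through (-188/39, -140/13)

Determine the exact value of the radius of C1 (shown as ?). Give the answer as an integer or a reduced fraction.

1. [C1∋P]  r_C1² − 484/9 = 0  ⇒  r_C1 = 22/3 (r>0 drops 1)

22/3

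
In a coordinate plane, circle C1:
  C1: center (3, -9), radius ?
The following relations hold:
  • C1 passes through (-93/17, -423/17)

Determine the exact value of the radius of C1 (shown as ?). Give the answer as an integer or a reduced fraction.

1. [C1∋P]  r_C1² − 324 = 0  ⇒  r_C1 = 18 (r>0 drops 1)

18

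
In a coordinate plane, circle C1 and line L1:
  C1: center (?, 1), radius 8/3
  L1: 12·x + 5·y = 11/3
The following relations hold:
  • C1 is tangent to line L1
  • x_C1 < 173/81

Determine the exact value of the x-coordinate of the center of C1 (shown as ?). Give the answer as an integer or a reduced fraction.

1. [C1‖L1]  x_C1² + (2/9)x_C1 − 25/3 = 0  ⇒  x_C1 = -3 or 25/9
2. given x_C1 < 173/81: keep -3

-3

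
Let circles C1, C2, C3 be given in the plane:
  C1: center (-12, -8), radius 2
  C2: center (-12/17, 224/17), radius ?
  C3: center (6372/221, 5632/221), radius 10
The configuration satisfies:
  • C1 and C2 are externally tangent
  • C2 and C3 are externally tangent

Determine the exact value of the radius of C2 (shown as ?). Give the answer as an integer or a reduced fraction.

22

1. [ext C1·C2]  r_C2² + 4r_C2 − 572 = 0  ⇒  r_C2 = 22 (r>0 drops 1)
2. [ext C2·C3]  r_C2² + 20r_C2 − 924 = 0  ⇒  r_C2 = 22 (r>0 drops 1)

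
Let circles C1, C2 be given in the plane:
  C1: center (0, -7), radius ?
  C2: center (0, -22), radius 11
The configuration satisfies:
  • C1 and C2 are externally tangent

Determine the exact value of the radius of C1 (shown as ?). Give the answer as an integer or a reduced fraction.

4

1. [ext C1·C2]  r_C1² + 22r_C1 − 104 = 0  ⇒  r_C1 = 4 (r>0 drops 1)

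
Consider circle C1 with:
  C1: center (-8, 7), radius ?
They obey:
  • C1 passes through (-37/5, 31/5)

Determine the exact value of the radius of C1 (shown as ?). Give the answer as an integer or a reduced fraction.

1

1. [C1∋P]  r_C1² − 1 = 0  ⇒  r_C1 = 1 (r>0 drops 1)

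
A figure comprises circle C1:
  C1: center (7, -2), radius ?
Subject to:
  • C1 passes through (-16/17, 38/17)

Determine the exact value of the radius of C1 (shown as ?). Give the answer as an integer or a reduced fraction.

1. [C1∋P]  r_C1² − 81 = 0  ⇒  r_C1 = 9 (r>0 drops 1)

9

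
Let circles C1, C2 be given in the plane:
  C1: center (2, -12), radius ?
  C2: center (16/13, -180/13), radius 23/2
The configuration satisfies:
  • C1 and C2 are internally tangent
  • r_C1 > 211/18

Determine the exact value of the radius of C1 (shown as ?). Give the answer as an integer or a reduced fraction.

27/2

1. [int C1,C2]  r_C1² − 23r_C1 + 513/4 = 0  ⇒  r_C1 = 19/2 or 27/2
2. given r_C1 > 211/18: keep 27/2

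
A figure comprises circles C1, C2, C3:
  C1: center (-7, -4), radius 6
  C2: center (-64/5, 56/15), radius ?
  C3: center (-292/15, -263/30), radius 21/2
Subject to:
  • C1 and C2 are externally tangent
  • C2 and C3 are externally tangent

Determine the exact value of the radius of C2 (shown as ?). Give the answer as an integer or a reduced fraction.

1. [ext C1·C2]  r_C2² + 12r_C2 − 517/9 = 0  ⇒  r_C2 = 11/3 (r>0 drops 1)
2. [ext C2·C3]  r_C2² + 21r_C2 − 814/9 = 0  ⇒  r_C2 = 11/3 (r>0 drops 1)

11/3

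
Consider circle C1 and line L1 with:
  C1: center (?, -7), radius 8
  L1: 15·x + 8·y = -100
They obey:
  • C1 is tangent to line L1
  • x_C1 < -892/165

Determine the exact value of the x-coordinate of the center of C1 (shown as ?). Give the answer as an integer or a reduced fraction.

-12

1. [C1‖L1]  x_C1² + (88/15)x_C1 − 368/5 = 0  ⇒  x_C1 = -12 or 92/15
2. given x_C1 < -892/165: keep -12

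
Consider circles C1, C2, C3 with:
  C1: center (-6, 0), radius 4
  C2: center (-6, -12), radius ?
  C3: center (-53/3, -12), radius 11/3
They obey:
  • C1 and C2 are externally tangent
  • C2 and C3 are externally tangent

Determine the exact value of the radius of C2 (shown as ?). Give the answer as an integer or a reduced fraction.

8

1. [ext C1·C2]  r_C2² + 8r_C2 − 128 = 0  ⇒  r_C2 = 8 (r>0 drops 1)
2. [ext C2·C3]  r_C2² + (22/3)r_C2 − 368/3 = 0  ⇒  r_C2 = 8 (r>0 drops 1)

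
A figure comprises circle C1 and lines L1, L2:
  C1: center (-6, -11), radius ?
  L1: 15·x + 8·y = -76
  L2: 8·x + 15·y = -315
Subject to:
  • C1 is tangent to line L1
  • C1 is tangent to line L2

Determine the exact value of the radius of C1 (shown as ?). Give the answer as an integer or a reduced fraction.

6

1. [C1‖L1]  r_C1² − 36 = 0  ⇒  r_C1 = 6 (r>0 drops 1)
2. [C1‖L2]  r_C1² − 36 = 0  ⇒  r_C1 = 6 (r>0 drops 1)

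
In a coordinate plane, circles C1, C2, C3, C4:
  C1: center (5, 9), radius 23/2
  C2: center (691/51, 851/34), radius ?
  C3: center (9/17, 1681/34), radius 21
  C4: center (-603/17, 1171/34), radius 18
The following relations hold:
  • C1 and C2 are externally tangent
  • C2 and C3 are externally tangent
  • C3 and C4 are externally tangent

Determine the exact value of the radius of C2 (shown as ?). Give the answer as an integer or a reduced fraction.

1. [ext C1·C2]  r_C2² + 23r_C2 − 1780/9 = 0  ⇒  r_C2 = 20/3 (r>0 drops 1)
2. [ext C2·C3]  r_C2² + 42r_C2 − 2920/9 = 0  ⇒  r_C2 = 20/3 (r>0 drops 1)

20/3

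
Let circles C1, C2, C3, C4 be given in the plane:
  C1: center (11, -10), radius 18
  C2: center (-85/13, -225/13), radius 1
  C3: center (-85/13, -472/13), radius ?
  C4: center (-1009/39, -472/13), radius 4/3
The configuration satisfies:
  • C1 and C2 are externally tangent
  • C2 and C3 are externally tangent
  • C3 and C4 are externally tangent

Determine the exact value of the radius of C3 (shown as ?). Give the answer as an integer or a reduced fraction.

18

1. [ext C2·C3]  r_C3² + 2r_C3 − 360 = 0  ⇒  r_C3 = 18 (r>0 drops 1)
2. [ext C3·C4]  r_C3² + (8/3)r_C3 − 372 = 0  ⇒  r_C3 = 18 (r>0 drops 1)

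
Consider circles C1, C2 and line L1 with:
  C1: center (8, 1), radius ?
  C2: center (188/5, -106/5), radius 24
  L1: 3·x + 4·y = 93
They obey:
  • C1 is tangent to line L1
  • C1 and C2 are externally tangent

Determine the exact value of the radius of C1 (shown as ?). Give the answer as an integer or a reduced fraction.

13

1. [C1‖L1]  r_C1² − 169 = 0  ⇒  r_C1 = 13 (r>0 drops 1)
2. [ext C1·C2]  r_C1² + 48r_C1 − 793 = 0  ⇒  r_C1 = 13 (r>0 drops 1)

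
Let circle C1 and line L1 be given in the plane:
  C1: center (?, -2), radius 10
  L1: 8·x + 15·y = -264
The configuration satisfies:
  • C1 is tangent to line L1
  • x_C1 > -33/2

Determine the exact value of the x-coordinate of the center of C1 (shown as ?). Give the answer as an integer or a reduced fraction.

-8

1. [C1‖L1]  x_C1² + (117/2)x_C1 + 404 = 0  ⇒  x_C1 = -101/2 or -8
2. given x_C1 > -33/2: keep -8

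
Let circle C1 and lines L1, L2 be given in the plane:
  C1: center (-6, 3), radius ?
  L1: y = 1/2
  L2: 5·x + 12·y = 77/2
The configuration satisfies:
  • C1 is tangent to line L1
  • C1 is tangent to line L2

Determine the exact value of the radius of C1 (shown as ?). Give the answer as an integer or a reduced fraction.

1. [C1‖L1]  r_C1² − 25/4 = 0  ⇒  r_C1 = 5/2 (r>0 drops 1)
2. [C1‖L2]  r_C1² − 25/4 = 0  ⇒  r_C1 = 5/2 (r>0 drops 1)

5/2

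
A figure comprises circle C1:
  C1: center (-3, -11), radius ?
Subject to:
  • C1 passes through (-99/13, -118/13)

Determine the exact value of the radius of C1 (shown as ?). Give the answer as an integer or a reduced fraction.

1. [C1∋P]  r_C1² − 25 = 0  ⇒  r_C1 = 5 (r>0 drops 1)

5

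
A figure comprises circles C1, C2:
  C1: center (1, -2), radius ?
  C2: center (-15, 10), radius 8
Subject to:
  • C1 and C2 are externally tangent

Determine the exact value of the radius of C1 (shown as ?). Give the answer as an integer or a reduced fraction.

1. [ext C1·C2]  r_C1² + 16r_C1 − 336 = 0  ⇒  r_C1 = 12 (r>0 drops 1)

12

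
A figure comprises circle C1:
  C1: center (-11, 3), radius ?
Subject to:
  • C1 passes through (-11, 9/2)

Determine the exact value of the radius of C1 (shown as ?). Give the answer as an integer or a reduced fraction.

3/2

1. [C1∋P]  r_C1² − 9/4 = 0  ⇒  r_C1 = 3/2 (r>0 drops 1)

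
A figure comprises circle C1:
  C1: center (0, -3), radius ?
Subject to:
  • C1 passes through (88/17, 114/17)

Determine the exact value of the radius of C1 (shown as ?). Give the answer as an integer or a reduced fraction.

1. [C1∋P]  r_C1² − 121 = 0  ⇒  r_C1 = 11 (r>0 drops 1)

11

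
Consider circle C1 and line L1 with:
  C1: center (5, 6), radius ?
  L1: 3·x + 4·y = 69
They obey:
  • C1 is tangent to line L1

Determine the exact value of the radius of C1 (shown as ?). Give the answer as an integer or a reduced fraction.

6

1. [C1‖L1]  r_C1² − 36 = 0  ⇒  r_C1 = 6 (r>0 drops 1)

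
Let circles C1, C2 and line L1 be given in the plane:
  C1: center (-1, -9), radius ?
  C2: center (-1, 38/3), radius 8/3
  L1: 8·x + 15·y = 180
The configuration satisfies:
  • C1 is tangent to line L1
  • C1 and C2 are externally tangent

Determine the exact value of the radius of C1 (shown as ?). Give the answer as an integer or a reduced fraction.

19

1. [C1‖L1]  r_C1² − 361 = 0  ⇒  r_C1 = 19 (r>0 drops 1)
2. [ext C1·C2]  r_C1² + (16/3)r_C1 − 1387/3 = 0  ⇒  r_C1 = 19 (r>0 drops 1)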